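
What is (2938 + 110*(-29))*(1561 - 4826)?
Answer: 822780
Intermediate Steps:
(2938 + 110*(-29))*(1561 - 4826) = (2938 - 3190)*(-3265) = -252*(-3265) = 822780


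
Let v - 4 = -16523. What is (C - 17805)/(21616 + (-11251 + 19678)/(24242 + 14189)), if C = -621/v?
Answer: -11303332406994/13722877155037 ≈ -0.82369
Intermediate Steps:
v = -16519 (v = 4 - 16523 = -16519)
C = 621/16519 (C = -621/(-16519) = -621*(-1/16519) = 621/16519 ≈ 0.037593)
(C - 17805)/(21616 + (-11251 + 19678)/(24242 + 14189)) = (621/16519 - 17805)/(21616 + (-11251 + 19678)/(24242 + 14189)) = -294120174/(16519*(21616 + 8427/38431)) = -294120174/(16519*830732923/38431) = -294120174/16519*38431/830732923 = -11303332406994/13722877155037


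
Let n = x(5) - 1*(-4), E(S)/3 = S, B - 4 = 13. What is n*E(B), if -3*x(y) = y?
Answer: 119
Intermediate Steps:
B = 17 (B = 4 + 13 = 17)
E(S) = 3*S
x(y) = -y/3
n = 7/3 (n = -1/3*5 - 1*(-4) = -5/3 + 4 = 7/3 ≈ 2.3333)
n*E(B) = 7*(3*17)/3 = (7/3)*51 = 119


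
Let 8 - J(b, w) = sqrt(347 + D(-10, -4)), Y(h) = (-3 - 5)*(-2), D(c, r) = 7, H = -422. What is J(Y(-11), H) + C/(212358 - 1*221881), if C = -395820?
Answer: 472004/9523 - sqrt(354) ≈ 30.750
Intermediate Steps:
Y(h) = 16 (Y(h) = -8*(-2) = 16)
J(b, w) = 8 - sqrt(354) (J(b, w) = 8 - sqrt(347 + 7) = 8 - sqrt(354))
J(Y(-11), H) + C/(212358 - 1*221881) = (8 - sqrt(354)) - 395820/(212358 - 1*221881) = (8 - sqrt(354)) - 395820/(212358 - 221881) = (8 - sqrt(354)) - 395820/(-9523) = (8 - sqrt(354)) - 395820*(-1/9523) = (8 - sqrt(354)) + 395820/9523 = 472004/9523 - sqrt(354)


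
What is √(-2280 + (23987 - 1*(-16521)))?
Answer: 2*√9557 ≈ 195.52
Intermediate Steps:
√(-2280 + (23987 - 1*(-16521))) = √(-2280 + (23987 + 16521)) = √(-2280 + 40508) = √38228 = 2*√9557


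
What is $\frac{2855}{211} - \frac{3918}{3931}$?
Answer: $\frac{10396307}{829441} \approx 12.534$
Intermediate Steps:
$\frac{2855}{211} - \frac{3918}{3931} = \frac{10396307}{829441}$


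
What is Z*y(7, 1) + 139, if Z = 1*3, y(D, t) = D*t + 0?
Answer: 160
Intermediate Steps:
y(D, t) = D*t
Z = 3
Z*y(7, 1) + 139 = 3*(7*1) + 139 = 3*7 + 139 = 21 + 139 = 160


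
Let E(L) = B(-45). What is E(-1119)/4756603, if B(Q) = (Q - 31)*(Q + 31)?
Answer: 1064/4756603 ≈ 0.00022369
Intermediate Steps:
B(Q) = (-31 + Q)*(31 + Q)
E(L) = 1064 (E(L) = -961 + (-45)² = -961 + 2025 = 1064)
E(-1119)/4756603 = 1064/4756603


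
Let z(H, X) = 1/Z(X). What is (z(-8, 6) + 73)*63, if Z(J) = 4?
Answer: 18459/4 ≈ 4614.8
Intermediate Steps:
z(H, X) = 1/4
(z(-8, 6) + 73)*63 = (1/4 + 73)*63 = (293/4)*63 = 18459/4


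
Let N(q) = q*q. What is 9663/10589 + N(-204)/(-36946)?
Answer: -41831313/195610597 ≈ -0.21385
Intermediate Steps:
N(q) = q²
9663/10589 + N(-204)/(-36946) = 9663/10589 + (-204)²/(-36946) = 9663*(1/10589) + 41616*(-1/36946) = 9663/10589 - 20808/18473 = -41831313/195610597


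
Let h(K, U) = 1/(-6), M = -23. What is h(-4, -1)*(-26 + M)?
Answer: 49/6 ≈ 8.1667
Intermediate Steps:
h(K, U) = -⅙
h(-4, -1)*(-26 + M) = -(-26 - 23)/6 = -⅙*(-49) = 49/6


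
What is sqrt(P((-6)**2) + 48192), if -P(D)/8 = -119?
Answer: 2*sqrt(12286) ≈ 221.68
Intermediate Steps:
P(D) = 952 (P(D) = -8*(-119) = 952)
sqrt(P((-6)**2) + 48192) = sqrt(952 + 48192) = sqrt(49144) = 2*sqrt(12286)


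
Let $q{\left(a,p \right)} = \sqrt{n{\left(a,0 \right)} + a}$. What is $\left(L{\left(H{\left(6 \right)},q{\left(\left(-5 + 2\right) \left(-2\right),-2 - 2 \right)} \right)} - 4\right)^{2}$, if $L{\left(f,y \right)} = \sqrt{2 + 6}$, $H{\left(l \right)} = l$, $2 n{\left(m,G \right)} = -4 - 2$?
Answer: $24 - 16 \sqrt{2} \approx 1.3726$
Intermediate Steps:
$n{\left(m,G \right)} = -3$ ($n{\left(m,G \right)} = \frac{-4 - 2}{2} = \frac{1}{2} \left(-6\right) = -3$)
$q{\left(a,p \right)} = \sqrt{-3 + a}$
$L{\left(f,y \right)} = 2 \sqrt{2}$ ($L{\left(f,y \right)} = \sqrt{8} = 2 \sqrt{2}$)
$\left(L{\left(H{\left(6 \right)},q{\left(\left(-5 + 2\right) \left(-2\right),-2 - 2 \right)} \right)} - 4\right)^{2} = \left(2 \sqrt{2} - 4\right)^{2} = \left(-4 + 2 \sqrt{2}\right)^{2}$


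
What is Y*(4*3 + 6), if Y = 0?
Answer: 0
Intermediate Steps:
Y*(4*3 + 6) = 0*(4*3 + 6) = 0*(12 + 6) = 0*18 = 0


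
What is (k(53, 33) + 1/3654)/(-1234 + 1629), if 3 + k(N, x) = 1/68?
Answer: -370847/49073220 ≈ -0.0075570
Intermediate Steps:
k(N, x) = -203/68 (k(N, x) = -3 + 1/68 = -203/68)
(k(53, 33) + 1/3654)/(-1234 + 1629) = (-203/68 + 1/3654)/(-1234 + 1629) = (-203/68 + 1/3654)/395 = -370847/124236*1/395 = -370847/49073220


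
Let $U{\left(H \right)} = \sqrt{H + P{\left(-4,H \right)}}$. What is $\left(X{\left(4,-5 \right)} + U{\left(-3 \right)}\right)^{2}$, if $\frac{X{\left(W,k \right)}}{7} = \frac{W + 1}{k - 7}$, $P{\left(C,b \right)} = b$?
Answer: $\frac{361}{144} - \frac{35 i \sqrt{6}}{6} \approx 2.5069 - 14.289 i$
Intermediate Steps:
$U{\left(H \right)} = \sqrt{2} \sqrt{H}$ ($U{\left(H \right)} = \sqrt{H + H} = \sqrt{2 H} = \sqrt{2} \sqrt{H}$)
$X{\left(W,k \right)} = \frac{7 \left(1 + W\right)}{-7 + k}$ ($X{\left(W,k \right)} = 7 \frac{W + 1}{k - 7} = 7 \frac{1 + W}{k - 7} = 7 \frac{1 + W}{-7 + k} = \frac{7 \left(1 + W\right)}{-7 + k}$)
$\left(X{\left(4,-5 \right)} + U{\left(-3 \right)}\right)^{2} = \left(\frac{7 \left(1 + 4\right)}{-7 - 5} + \sqrt{2} \sqrt{-3}\right)^{2} = \left(7 \frac{1}{-12} \cdot 5 + \sqrt{2} i \sqrt{3}\right)^{2} = \left(7 \left(- \frac{1}{12}\right) 5 + i \sqrt{6}\right)^{2} = \left(- \frac{35}{12} + i \sqrt{6}\right)^{2}$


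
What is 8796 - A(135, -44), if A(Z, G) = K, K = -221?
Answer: 9017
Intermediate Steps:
A(Z, G) = -221
8796 - A(135, -44) = 8796 - 1*(-221) = 8796 + 221 = 9017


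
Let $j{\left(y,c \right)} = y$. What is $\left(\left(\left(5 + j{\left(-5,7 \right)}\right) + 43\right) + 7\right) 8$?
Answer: $400$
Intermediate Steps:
$\left(\left(\left(5 + j{\left(-5,7 \right)}\right) + 43\right) + 7\right) 8 = \left(\left(\left(5 - 5\right) + 43\right) + 7\right) 8 = \left(\left(0 + 43\right) + 7\right) 8 = \left(43 + 7\right) 8 = 50 \cdot 8 = 400$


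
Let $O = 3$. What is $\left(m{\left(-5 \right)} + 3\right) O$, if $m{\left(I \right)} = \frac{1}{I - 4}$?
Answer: $\frac{26}{3} \approx 8.6667$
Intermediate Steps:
$m{\left(I \right)} = \frac{1}{-4 + I}$
$\left(m{\left(-5 \right)} + 3\right) O = \left(\frac{1}{-4 - 5} + 3\right) 3 = \left(\frac{1}{-9} + 3\right) 3 = \left(- \frac{1}{9} + 3\right) 3 = \frac{26}{9} \cdot 3 = \frac{26}{3}$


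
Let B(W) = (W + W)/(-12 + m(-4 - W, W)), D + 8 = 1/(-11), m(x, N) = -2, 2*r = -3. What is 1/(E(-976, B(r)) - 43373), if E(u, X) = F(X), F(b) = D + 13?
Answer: -11/477049 ≈ -2.3058e-5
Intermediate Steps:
r = -3/2 (r = (½)*(-3) = -3/2 ≈ -1.5000)
D = -89/11 (D = -8 + 1/(-11) = -8 - 1/11 = -89/11 ≈ -8.0909)
B(W) = -W/7 (B(W) = (W + W)/(-12 - 2) = (2*W)/(-14) = (2*W)*(-1/14) = -W/7)
F(b) = 54/11 (F(b) = -89/11 + 13 = 54/11)
E(u, X) = 54/11
1/(E(-976, B(r)) - 43373) = 1/(54/11 - 43373) = 1/(-477049/11) = -11/477049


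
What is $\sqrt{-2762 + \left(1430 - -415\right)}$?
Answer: $i \sqrt{917} \approx 30.282 i$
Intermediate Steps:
$\sqrt{-2762 + \left(1430 - -415\right)} = \sqrt{-2762 + \left(1430 + 415\right)} = \sqrt{-2762 + 1845} = \sqrt{-917} = i \sqrt{917}$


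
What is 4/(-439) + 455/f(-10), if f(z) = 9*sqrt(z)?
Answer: -4/439 - 91*I*sqrt(10)/18 ≈ -0.0091116 - 15.987*I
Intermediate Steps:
4/(-439) + 455/f(-10) = 4/(-439) + 455/((9*sqrt(-10))) = 4*(-1/439) + 455/((9*(I*sqrt(10)))) = -4/439 + 455/((9*I*sqrt(10))) = -4/439 + 455*(-I*sqrt(10)/90) = -4/439 - 91*I*sqrt(10)/18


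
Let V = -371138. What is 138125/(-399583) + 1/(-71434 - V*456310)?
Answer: -18889689390250417/54646144838255920 ≈ -0.34567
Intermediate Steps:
138125/(-399583) + 1/(-71434 - V*456310) = 138125/(-399583) + 1/(-71434 - 1*(-371138)*456310) = 138125*(-1/399583) + (1/456310)/(-71434 + 371138) = -138125/399583 + (1/456310)/299704 = -138125/399583 + (1/299704)*(1/456310) = -138125/399583 + 1/136757932240 = -18889689390250417/54646144838255920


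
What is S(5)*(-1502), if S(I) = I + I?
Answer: -15020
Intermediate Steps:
S(I) = 2*I
S(5)*(-1502) = (2*5)*(-1502) = 10*(-1502) = -15020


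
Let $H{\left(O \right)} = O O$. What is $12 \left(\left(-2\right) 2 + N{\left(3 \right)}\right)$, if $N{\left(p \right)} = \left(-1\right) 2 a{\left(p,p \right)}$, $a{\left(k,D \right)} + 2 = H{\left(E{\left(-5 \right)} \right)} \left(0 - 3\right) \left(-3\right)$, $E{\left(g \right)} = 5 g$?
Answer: $-135000$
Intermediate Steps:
$H{\left(O \right)} = O^{2}$
$a{\left(k,D \right)} = 5623$ ($a{\left(k,D \right)} = -2 + \left(5 \left(-5\right)\right)^{2} \left(0 - 3\right) \left(-3\right) = -2 + \left(-25\right)^{2} \left(\left(-3\right) \left(-3\right)\right) = -2 + 625 \cdot 9 = -2 + 5625 = 5623$)
$N{\left(p \right)} = -11246$ ($N{\left(p \right)} = \left(-1\right) 2 \cdot 5623 = \left(-2\right) 5623 = -11246$)
$12 \left(\left(-2\right) 2 + N{\left(3 \right)}\right) = 12 \left(\left(-2\right) 2 - 11246\right) = 12 \left(-4 - 11246\right) = 12 \left(-11250\right) = -135000$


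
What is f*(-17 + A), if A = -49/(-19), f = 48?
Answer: -13152/19 ≈ -692.21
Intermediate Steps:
A = 49/19 (A = -49*(-1/19) = 49/19 ≈ 2.5789)
f*(-17 + A) = 48*(-17 + 49/19) = 48*(-274/19) = -13152/19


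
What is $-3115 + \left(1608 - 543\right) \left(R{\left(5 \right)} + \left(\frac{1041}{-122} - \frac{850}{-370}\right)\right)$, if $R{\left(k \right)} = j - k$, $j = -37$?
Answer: $- \frac{245948885}{4514} \approx -54486.0$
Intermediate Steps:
$R{\left(k \right)} = -37 - k$
$-3115 + \left(1608 - 543\right) \left(R{\left(5 \right)} + \left(\frac{1041}{-122} - \frac{850}{-370}\right)\right) = -3115 + \left(1608 - 543\right) \left(\left(-37 - 5\right) + \left(\frac{1041}{-122} - \frac{850}{-370}\right)\right) = -3115 + 1065 \left(\left(-37 - 5\right) + \left(1041 \left(- \frac{1}{122}\right) - - \frac{85}{37}\right)\right) = -3115 + 1065 \left(-42 + \left(- \frac{1041}{122} + \frac{85}{37}\right)\right) = -3115 + 1065 \left(-42 - \frac{28147}{4514}\right) = -3115 + 1065 \left(- \frac{217735}{4514}\right) = -3115 - \frac{231887775}{4514} = - \frac{245948885}{4514}$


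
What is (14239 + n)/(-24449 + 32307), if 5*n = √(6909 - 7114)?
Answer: 14239/7858 + I*√205/39290 ≈ 1.812 + 0.00036441*I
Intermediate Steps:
n = I*√205/5 (n = √(6909 - 7114)/5 = √(-205)/5 = (I*√205)/5 = I*√205/5 ≈ 2.8636*I)
(14239 + n)/(-24449 + 32307) = (14239 + I*√205/5)/(-24449 + 32307) = (14239 + I*√205/5)/7858 = (14239 + I*√205/5)*(1/7858) = 14239/7858 + I*√205/39290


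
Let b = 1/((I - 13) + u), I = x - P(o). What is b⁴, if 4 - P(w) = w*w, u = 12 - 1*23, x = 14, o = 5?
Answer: 1/14641 ≈ 6.8301e-5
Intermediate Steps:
u = -11 (u = 12 - 23 = -11)
P(w) = 4 - w² (P(w) = 4 - w*w = 4 - w²)
I = 35 (I = 14 - (4 - 1*5²) = 14 - (4 - 1*25) = 14 - (4 - 25) = 14 - 1*(-21) = 14 + 21 = 35)
b = 1/11 (b = 1/((35 - 13) - 11) = 1/(22 - 11) = 1/11 ≈ 0.090909)
b⁴ = (1/11)⁴ = 1/14641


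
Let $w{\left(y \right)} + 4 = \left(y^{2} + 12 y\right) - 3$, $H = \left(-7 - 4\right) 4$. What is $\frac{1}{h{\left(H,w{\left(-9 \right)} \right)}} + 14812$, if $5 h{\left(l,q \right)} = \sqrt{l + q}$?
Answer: $14812 - \frac{5 i \sqrt{78}}{78} \approx 14812.0 - 0.56614 i$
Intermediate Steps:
$H = -44$ ($H = \left(-11\right) 4 = -44$)
$w{\left(y \right)} = -7 + y^{2} + 12 y$ ($w{\left(y \right)} = -4 - \left(3 - y^{2} - 12 y\right) = -4 + \left(-3 + y^{2} + 12 y\right) = -7 + y^{2} + 12 y$)
$h{\left(l,q \right)} = \frac{\sqrt{l + q}}{5}$
$\frac{1}{h{\left(H,w{\left(-9 \right)} \right)}} + 14812 = \frac{1}{\frac{1}{5} \sqrt{-44 + \left(-7 + \left(-9\right)^{2} + 12 \left(-9\right)\right)}} + 14812 = \frac{1}{\frac{1}{5} \sqrt{-44 - 34}} + 14812 = \frac{1}{\frac{1}{5} \sqrt{-78}} + 14812 = \frac{1}{\frac{1}{5} i \sqrt{78}} + 14812 = - \frac{5 i \sqrt{78}}{78} + 14812 = 14812 - \frac{5 i \sqrt{78}}{78}$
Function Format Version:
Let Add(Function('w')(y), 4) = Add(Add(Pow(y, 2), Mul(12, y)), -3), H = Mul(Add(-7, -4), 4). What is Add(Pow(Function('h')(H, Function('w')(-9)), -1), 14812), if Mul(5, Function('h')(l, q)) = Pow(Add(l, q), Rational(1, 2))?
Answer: Add(14812, Mul(Rational(-5, 78), I, Pow(78, Rational(1, 2)))) ≈ Add(14812., Mul(-0.56614, I))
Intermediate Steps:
H = -44 (H = Mul(-11, 4) = -44)
Function('w')(y) = Add(-7, Pow(y, 2), Mul(12, y)) (Function('w')(y) = Add(-4, Add(Add(Pow(y, 2), Mul(12, y)), -3)) = Add(-4, Add(-3, Pow(y, 2), Mul(12, y))) = Add(-7, Pow(y, 2), Mul(12, y)))
Function('h')(l, q) = Mul(Rational(1, 5), Pow(Add(l, q), Rational(1, 2)))
Add(Pow(Function('h')(H, Function('w')(-9)), -1), 14812) = Add(Pow(Mul(Rational(1, 5), Pow(Add(-44, Add(-7, Pow(-9, 2), Mul(12, -9))), Rational(1, 2))), -1), 14812) = Add(Pow(Mul(Rational(1, 5), Pow(Add(-44, Add(-7, 81, -108)), Rational(1, 2))), -1), 14812) = Add(Pow(Mul(Rational(1, 5), Pow(Add(-44, -34), Rational(1, 2))), -1), 14812) = Add(Pow(Mul(Rational(1, 5), Pow(-78, Rational(1, 2))), -1), 14812) = Add(Pow(Mul(Rational(1, 5), Mul(I, Pow(78, Rational(1, 2)))), -1), 14812) = Add(Pow(Mul(Rational(1, 5), I, Pow(78, Rational(1, 2))), -1), 14812) = Add(Mul(Rational(-5, 78), I, Pow(78, Rational(1, 2))), 14812) = Add(14812, Mul(Rational(-5, 78), I, Pow(78, Rational(1, 2))))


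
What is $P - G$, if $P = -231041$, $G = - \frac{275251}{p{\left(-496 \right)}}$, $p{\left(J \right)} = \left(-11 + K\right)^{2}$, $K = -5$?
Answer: $- \frac{58871245}{256} \approx -2.2997 \cdot 10^{5}$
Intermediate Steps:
$p{\left(J \right)} = 256$ ($p{\left(J \right)} = \left(-11 - 5\right)^{2} = \left(-16\right)^{2} = 256$)
$G = - \frac{275251}{256} \approx -1075.2$
$P - G = -231041 - - \frac{275251}{256} = -231041 + \frac{275251}{256} = - \frac{58871245}{256}$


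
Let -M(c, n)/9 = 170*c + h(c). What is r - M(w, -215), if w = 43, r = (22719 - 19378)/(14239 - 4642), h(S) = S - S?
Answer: 631389971/9597 ≈ 65790.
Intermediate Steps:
h(S) = 0
r = 3341/9597 ≈ 0.34813
M(c, n) = -1530*c (M(c, n) = -9*(170*c + 0) = -1530*c)
r - M(w, -215) = 3341/9597 - (-1530)*43 = 3341/9597 - 1*(-65790) = 3341/9597 + 65790 = 631389971/9597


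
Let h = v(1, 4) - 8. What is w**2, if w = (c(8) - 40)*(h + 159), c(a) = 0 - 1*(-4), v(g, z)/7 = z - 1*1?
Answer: 38340864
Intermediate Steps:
v(g, z) = -7 + 7*z (v(g, z) = 7*(z - 1*1) = 7*(z - 1) = 7*(-1 + z) = -7 + 7*z)
h = 13 (h = (-7 + 7*4) - 8 = (-7 + 28) - 8 = 21 - 8 = 13)
c(a) = 4 (c(a) = 0 + 4 = 4)
w = -6192 (w = (4 - 40)*(13 + 159) = -36*172 = -6192)
w**2 = (-6192)**2 = 38340864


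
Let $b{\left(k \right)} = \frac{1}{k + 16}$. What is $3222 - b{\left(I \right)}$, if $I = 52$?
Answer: $\frac{219095}{68} \approx 3222.0$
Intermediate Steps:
$b{\left(k \right)} = \frac{1}{16 + k}$
$3222 - b{\left(I \right)} = 3222 - \frac{1}{16 + 52} = 3222 - \frac{1}{68} = \frac{219095}{68}$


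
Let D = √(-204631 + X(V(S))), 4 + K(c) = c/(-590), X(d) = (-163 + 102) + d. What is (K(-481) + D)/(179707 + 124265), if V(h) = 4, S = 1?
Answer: -1879/179343480 + I*√12793/75993 ≈ -1.0477e-5 + 0.0014884*I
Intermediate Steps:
X(d) = -61 + d
K(c) = -4 - c/590 (K(c) = -4 + c/(-590) = -4 + c*(-1/590) = -4 - c/590)
D = 4*I*√12793 (D = √(-204631 + (-61 + 4)) = √(-204631 - 57) = √(-204688) = 4*I*√12793 ≈ 452.42*I)
(K(-481) + D)/(179707 + 124265) = ((-4 - 1/590*(-481)) + 4*I*√12793)/(179707 + 124265) = ((-4 + 481/590) + 4*I*√12793)/303972 = (-1879/590 + 4*I*√12793)*(1/303972) = -1879/179343480 + I*√12793/75993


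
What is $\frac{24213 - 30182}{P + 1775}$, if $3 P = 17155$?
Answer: $- \frac{17907}{22480} \approx -0.79657$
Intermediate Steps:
$P = \frac{17155}{3}$ ($P = \frac{1}{3} \cdot 17155 = \frac{17155}{3} \approx 5718.3$)
$\frac{24213 - 30182}{P + 1775} = \frac{24213 - 30182}{\frac{17155}{3} + 1775} = - \frac{5969}{\frac{22480}{3}} = \left(-5969\right) \frac{3}{22480} = - \frac{17907}{22480}$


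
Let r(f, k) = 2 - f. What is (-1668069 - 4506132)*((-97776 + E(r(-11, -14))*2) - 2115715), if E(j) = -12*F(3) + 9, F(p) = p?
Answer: 13666871752545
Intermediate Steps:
E(j) = -27 (E(j) = -12*3 + 9 = -36 + 9 = -27)
(-1668069 - 4506132)*((-97776 + E(r(-11, -14))*2) - 2115715) = (-1668069 - 4506132)*((-97776 - 27*2) - 2115715) = -6174201*((-97776 - 54) - 2115715) = -6174201*(-97830 - 2115715) = -6174201*(-2213545) = 13666871752545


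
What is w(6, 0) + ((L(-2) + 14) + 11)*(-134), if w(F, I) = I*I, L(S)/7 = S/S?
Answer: -4288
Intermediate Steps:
L(S) = 7 (L(S) = 7*(S/S) = 7*1 = 7)
w(F, I) = I²
w(6, 0) + ((L(-2) + 14) + 11)*(-134) = 0² + ((7 + 14) + 11)*(-134) = 0 + (21 + 11)*(-134) = 0 + 32*(-134) = 0 - 4288 = -4288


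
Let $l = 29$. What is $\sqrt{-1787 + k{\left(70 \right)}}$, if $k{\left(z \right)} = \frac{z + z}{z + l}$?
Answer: $\frac{i \sqrt{1944503}}{33} \approx 42.256 i$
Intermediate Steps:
$k{\left(z \right)} = \frac{2 z}{29 + z}$ ($k{\left(z \right)} = \frac{z + z}{z + 29} = \frac{2 z}{29 + z}$)
$\sqrt{-1787 + k{\left(70 \right)}} = \sqrt{-1787 + 2 \cdot 70 \frac{1}{29 + 70}} = \sqrt{-1787 + 2 \cdot 70 \cdot \frac{1}{99}} = \sqrt{-1787 + \frac{140}{99}} = \sqrt{- \frac{176773}{99}} = \frac{i \sqrt{1944503}}{33}$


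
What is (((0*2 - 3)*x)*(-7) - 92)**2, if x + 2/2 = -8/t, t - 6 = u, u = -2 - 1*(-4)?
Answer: 17956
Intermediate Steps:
u = 2 (u = -2 + 4 = 2)
t = 8 (t = 6 + 2 = 8)
x = -2 (x = -1 - 8/8 = -1 - 8*1/8 = -1 - 1 = -2)
(((0*2 - 3)*x)*(-7) - 92)**2 = (((0*2 - 3)*(-2))*(-7) - 92)**2 = (((0 - 3)*(-2))*(-7) - 92)**2 = (-3*(-2)*(-7) - 92)**2 = (6*(-7) - 92)**2 = (-42 - 92)**2 = (-134)**2 = 17956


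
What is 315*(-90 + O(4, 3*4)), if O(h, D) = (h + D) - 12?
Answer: -27090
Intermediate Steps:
O(h, D) = -12 + D + h (O(h, D) = (D + h) - 12 = -12 + D + h)
315*(-90 + O(4, 3*4)) = 315*(-90 + (-12 + 3*4 + 4)) = 315*(-90 + (-12 + 12 + 4)) = 315*(-90 + 4) = 315*(-86) = -27090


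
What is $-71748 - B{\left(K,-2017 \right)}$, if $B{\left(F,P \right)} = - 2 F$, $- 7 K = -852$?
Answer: $- \frac{500532}{7} \approx -71505.0$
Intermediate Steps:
$K = \frac{852}{7}$ ($K = \left(- \frac{1}{7}\right) \left(-852\right) = \frac{852}{7} \approx 121.71$)
$-71748 - B{\left(K,-2017 \right)} = -71748 - \left(-2\right) \frac{852}{7} = -71748 - - \frac{1704}{7} = -71748 + \frac{1704}{7} = - \frac{500532}{7}$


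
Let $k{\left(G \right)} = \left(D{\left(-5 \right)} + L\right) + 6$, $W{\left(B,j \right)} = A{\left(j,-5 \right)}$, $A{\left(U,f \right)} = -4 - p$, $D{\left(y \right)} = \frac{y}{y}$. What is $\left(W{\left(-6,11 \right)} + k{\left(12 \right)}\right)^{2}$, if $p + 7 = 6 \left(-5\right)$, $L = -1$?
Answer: $1521$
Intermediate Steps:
$p = -37$ ($p = -7 + 6 \left(-5\right) = -7 - 30 = -37$)
$D{\left(y \right)} = 1$
$A{\left(U,f \right)} = 33$ ($A{\left(U,f \right)} = -4 - -37 = -4 + 37 = 33$)
$W{\left(B,j \right)} = 33$
$k{\left(G \right)} = 6$ ($k{\left(G \right)} = \left(1 - 1\right) + 6 = 0 + 6 = 6$)
$\left(W{\left(-6,11 \right)} + k{\left(12 \right)}\right)^{2} = \left(33 + 6\right)^{2} = 39^{2} = 1521$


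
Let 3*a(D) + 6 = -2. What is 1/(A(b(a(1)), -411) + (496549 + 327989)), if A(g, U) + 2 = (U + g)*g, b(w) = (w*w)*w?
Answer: 729/607030552 ≈ 1.2009e-6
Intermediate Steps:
a(D) = -8/3 (a(D) = -2 + (1/3)*(-2) = -2 - 2/3 = -8/3)
b(w) = w**3 (b(w) = w**2*w = w**3)
A(g, U) = -2 + g*(U + g) (A(g, U) = -2 + (U + g)*g = -2 + g*(U + g))
1/(A(b(a(1)), -411) + (496549 + 327989)) = 1/((-2 + ((-8/3)**3)**2 - 411*(-8/3)**3) + (496549 + 327989)) = 1/((-2 + (-512/27)**2 - 411*(-512/27)) + 824538) = 1/((-2 + 262144/729 + 70144/9) + 824538) = 1/(5942350/729 + 824538) = 1/(607030552/729) = 729/607030552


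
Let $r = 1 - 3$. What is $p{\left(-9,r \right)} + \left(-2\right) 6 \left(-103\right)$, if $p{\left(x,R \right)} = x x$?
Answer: $1317$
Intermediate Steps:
$r = -2$ ($r = 1 - 3 = -2$)
$p{\left(x,R \right)} = x^{2}$
$p{\left(-9,r \right)} + \left(-2\right) 6 \left(-103\right) = \left(-9\right)^{2} + \left(-2\right) 6 \left(-103\right) = 81 - -1236 = 81 + 1236 = 1317$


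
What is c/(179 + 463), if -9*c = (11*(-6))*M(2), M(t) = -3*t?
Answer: -22/321 ≈ -0.068536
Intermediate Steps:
c = -44 (c = -11*(-6)*(-3*2)/9 = -(-22)*(-6)/3 = -⅑*396 = -44)
c/(179 + 463) = -44/(179 + 463) = -44/642 = -44*1/642 = -22/321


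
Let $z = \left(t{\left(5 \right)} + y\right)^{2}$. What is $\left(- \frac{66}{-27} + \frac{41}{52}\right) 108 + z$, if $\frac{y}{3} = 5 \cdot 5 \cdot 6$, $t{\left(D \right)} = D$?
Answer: $\frac{2695864}{13} \approx 2.0737 \cdot 10^{5}$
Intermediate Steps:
$y = 450$ ($y = 3 \cdot 5 \cdot 5 \cdot 6 = 3 \cdot 25 \cdot 6 = 3 \cdot 150 = 450$)
$z = 207025$ ($z = \left(5 + 450\right)^{2} = 455^{2} = 207025$)
$\left(- \frac{66}{-27} + \frac{41}{52}\right) 108 + z = \left(- \frac{66}{-27} + \frac{41}{52}\right) 108 + 207025 = \left(\left(-66\right) \left(- \frac{1}{27}\right) + 41 \cdot \frac{1}{52}\right) 108 + 207025 = \left(\frac{22}{9} + \frac{41}{52}\right) 108 + 207025 = \frac{1513}{468} \cdot 108 + 207025 = \frac{4539}{13} + 207025 = \frac{2695864}{13}$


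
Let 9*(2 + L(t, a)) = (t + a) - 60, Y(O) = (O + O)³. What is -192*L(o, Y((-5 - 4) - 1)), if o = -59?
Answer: 520768/3 ≈ 1.7359e+5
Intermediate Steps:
Y(O) = 8*O³ (Y(O) = (2*O)³ = 8*O³)
L(t, a) = -26/3 + a/9 + t/9 (L(t, a) = -2 + ((t + a) - 60)/9 = -2 + ((a + t) - 60)/9 = -2 + (-60 + a + t)/9 = -2 + (-20/3 + a/9 + t/9) = -26/3 + a/9 + t/9)
-192*L(o, Y((-5 - 4) - 1)) = -192*(-26/3 + (8*((-5 - 4) - 1)³)/9 + (⅑)*(-59)) = -192*(-26/3 + (8*(-9 - 1)³)/9 - 59/9) = -192*(-26/3 + (8*(-10)³)/9 - 59/9) = -192*(-26/3 + (8*(-1000))/9 - 59/9) = -192*(-26/3 + (⅑)*(-8000) - 59/9) = -192*(-26/3 - 8000/9 - 59/9) = -192*(-8137/9) = 520768/3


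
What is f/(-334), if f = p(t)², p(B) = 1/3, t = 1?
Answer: -1/3006 ≈ -0.00033267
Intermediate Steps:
p(B) = ⅓
f = ⅑ (f = (⅓)² = ⅑ ≈ 0.11111)
f/(-334) = (⅑)/(-334) = (⅑)*(-1/334) = -1/3006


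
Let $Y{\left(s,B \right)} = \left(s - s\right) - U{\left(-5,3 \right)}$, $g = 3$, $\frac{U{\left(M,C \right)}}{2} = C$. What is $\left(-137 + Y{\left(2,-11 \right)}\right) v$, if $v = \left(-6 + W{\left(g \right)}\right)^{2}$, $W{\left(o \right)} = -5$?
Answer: $-17303$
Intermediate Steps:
$U{\left(M,C \right)} = 2 C$
$Y{\left(s,B \right)} = -6$ ($Y{\left(s,B \right)} = \left(s - s\right) - 2 \cdot 3 = 0 - 6 = -6$)
$v = 121$ ($v = \left(-6 - 5\right)^{2} = \left(-11\right)^{2} = 121$)
$\left(-137 + Y{\left(2,-11 \right)}\right) v = \left(-137 - 6\right) 121 = \left(-143\right) 121 = -17303$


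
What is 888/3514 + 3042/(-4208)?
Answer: -1738221/3696728 ≈ -0.47021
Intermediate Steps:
888/3514 + 3042/(-4208) = 888*(1/3514) + 3042*(-1/4208) = 444/1757 - 1521/2104 = -1738221/3696728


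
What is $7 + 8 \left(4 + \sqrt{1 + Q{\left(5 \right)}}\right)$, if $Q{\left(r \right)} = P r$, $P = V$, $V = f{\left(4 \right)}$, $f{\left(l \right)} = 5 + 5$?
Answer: $39 + 8 \sqrt{51} \approx 96.131$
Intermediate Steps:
$f{\left(l \right)} = 10$
$V = 10$
$P = 10$
$Q{\left(r \right)} = 10 r$
$7 + 8 \left(4 + \sqrt{1 + Q{\left(5 \right)}}\right) = 7 + 8 \left(4 + \sqrt{1 + 10 \cdot 5}\right) = 7 + 8 \left(4 + \sqrt{1 + 50}\right) = 7 + 8 \left(4 + \sqrt{51}\right) = 7 + \left(32 + 8 \sqrt{51}\right) = 39 + 8 \sqrt{51}$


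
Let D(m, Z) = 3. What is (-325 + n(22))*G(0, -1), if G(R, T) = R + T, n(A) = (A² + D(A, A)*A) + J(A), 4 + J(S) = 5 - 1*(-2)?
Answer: -228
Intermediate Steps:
J(S) = 3 (J(S) = -4 + (5 - 1*(-2)) = -4 + (5 + 2) = -4 + 7 = 3)
n(A) = 3 + A² + 3*A (n(A) = (A² + 3*A) + 3 = 3 + A² + 3*A)
(-325 + n(22))*G(0, -1) = (-325 + (3 + 22² + 3*22))*(0 - 1) = (-325 + (3 + 484 + 66))*(-1) = (-325 + 553)*(-1) = 228*(-1) = -228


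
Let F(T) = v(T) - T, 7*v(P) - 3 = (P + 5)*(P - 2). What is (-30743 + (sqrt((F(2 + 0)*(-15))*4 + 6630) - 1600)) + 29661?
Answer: -2682 + 3*sqrt(36610)/7 ≈ -2600.0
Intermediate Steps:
v(P) = 3/7 + (-2 + P)*(5 + P)/7 (v(P) = 3/7 + ((P + 5)*(P - 2))/7 = 3/7 + ((5 + P)*(-2 + P))/7 = 3/7 + ((-2 + P)*(5 + P))/7 = 3/7 + (-2 + P)*(5 + P)/7)
F(T) = -1 - 4*T/7 + T**2/7 (F(T) = (-1 + T**2/7 + 3*T/7) - T = -1 - 4*T/7 + T**2/7)
(-30743 + (sqrt((F(2 + 0)*(-15))*4 + 6630) - 1600)) + 29661 = (-30743 + (sqrt(((-1 - 4*(2 + 0)/7 + (2 + 0)**2/7)*(-15))*4 + 6630) - 1600)) + 29661 = (-30743 + (sqrt(((-1 - 4/7*2 + (1/7)*2**2)*(-15))*4 + 6630) - 1600)) + 29661 = (-30743 + (sqrt(((-1 - 8/7 + (1/7)*4)*(-15))*4 + 6630) - 1600)) + 29661 = (-30743 + (sqrt(((-1 - 8/7 + 4/7)*(-15))*4 + 6630) - 1600)) + 29661 = (-30743 + (sqrt(-11/7*(-15)*4 + 6630) - 1600)) + 29661 = (-30743 + (sqrt((165/7)*4 + 6630) - 1600)) + 29661 = (-30743 + (sqrt(660/7 + 6630) - 1600)) + 29661 = (-30743 + (sqrt(47070/7) - 1600)) + 29661 = (-30743 + (3*sqrt(36610)/7 - 1600)) + 29661 = (-30743 + (-1600 + 3*sqrt(36610)/7)) + 29661 = (-32343 + 3*sqrt(36610)/7) + 29661 = -2682 + 3*sqrt(36610)/7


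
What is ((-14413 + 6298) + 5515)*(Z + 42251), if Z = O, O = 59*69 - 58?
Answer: -120286400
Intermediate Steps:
O = 4013 (O = 4071 - 58 = 4013)
Z = 4013
((-14413 + 6298) + 5515)*(Z + 42251) = ((-14413 + 6298) + 5515)*(4013 + 42251) = (-8115 + 5515)*46264 = -2600*46264 = -120286400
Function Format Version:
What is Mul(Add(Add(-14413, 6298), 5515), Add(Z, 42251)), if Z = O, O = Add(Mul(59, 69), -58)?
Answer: -120286400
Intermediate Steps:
O = 4013 (O = Add(4071, -58) = 4013)
Z = 4013
Mul(Add(Add(-14413, 6298), 5515), Add(Z, 42251)) = Mul(Add(Add(-14413, 6298), 5515), Add(4013, 42251)) = Mul(Add(-8115, 5515), 46264) = Mul(-2600, 46264) = -120286400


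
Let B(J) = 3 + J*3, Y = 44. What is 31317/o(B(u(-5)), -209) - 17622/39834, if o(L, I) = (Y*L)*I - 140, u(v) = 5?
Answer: -231493493/366623284 ≈ -0.63142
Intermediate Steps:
B(J) = 3 + 3*J
o(L, I) = -140 + 44*I*L (o(L, I) = (44*L)*I - 140 = 44*I*L - 140 = -140 + 44*I*L)
31317/o(B(u(-5)), -209) - 17622/39834 = 31317/(-140 + 44*(-209)*(3 + 3*5)) - 17622/39834 = 31317/(-140 + 44*(-209)*(3 + 15)) - 17622*1/39834 = 31317/(-140 + 44*(-209)*18) - 979/2213 = 31317/(-140 - 165528) - 979/2213 = 31317/(-165668) - 979/2213 = 31317*(-1/165668) - 979/2213 = -31317/165668 - 979/2213 = -231493493/366623284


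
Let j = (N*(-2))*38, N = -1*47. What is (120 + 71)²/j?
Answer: 36481/3572 ≈ 10.213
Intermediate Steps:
N = -47
j = 3572 (j = -47*(-2)*38 = 94*38 = 3572)
(120 + 71)²/j = (120 + 71)²/3572 = 191²*(1/3572) = 36481*(1/3572) = 36481/3572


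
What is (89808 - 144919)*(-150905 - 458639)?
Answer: 33592579384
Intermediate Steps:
(89808 - 144919)*(-150905 - 458639) = -55111*(-609544) = 33592579384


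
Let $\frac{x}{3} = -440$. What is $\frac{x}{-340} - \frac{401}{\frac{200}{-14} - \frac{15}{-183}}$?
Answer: $\frac{3311149}{103105} \approx 32.114$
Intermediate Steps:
$x = -1320$ ($x = 3 \left(-440\right) = -1320$)
$\frac{x}{-340} - \frac{401}{\frac{200}{-14} - \frac{15}{-183}} = - \frac{1320}{-340} - \frac{401}{\frac{200}{-14} - \frac{15}{-183}} = \left(-1320\right) \left(- \frac{1}{340}\right) - \frac{401}{200 \left(- \frac{1}{14}\right) - - \frac{5}{61}} = \frac{66}{17} - \frac{401}{- \frac{100}{7} + \frac{5}{61}} = \frac{66}{17} - \frac{401}{- \frac{6065}{427}} = \frac{66}{17} - - \frac{171227}{6065} = \frac{66}{17} + \frac{171227}{6065} = \frac{3311149}{103105}$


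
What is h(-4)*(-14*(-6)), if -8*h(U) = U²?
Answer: -168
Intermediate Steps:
h(U) = -U²/8
h(-4)*(-14*(-6)) = (-⅛*(-4)²)*(-14*(-6)) = -⅛*16*84 = -2*84 = -168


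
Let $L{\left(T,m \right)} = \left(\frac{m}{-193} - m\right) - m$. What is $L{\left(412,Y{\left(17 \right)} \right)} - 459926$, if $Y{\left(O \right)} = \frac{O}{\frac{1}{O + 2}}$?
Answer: $- \frac{88890719}{193} \approx -4.6057 \cdot 10^{5}$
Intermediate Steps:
$Y{\left(O \right)} = O \left(2 + O\right)$ ($Y{\left(O \right)} = \frac{O}{\frac{1}{2 + O}} = O \left(2 + O\right)$)
$L{\left(T,m \right)} = - \frac{387 m}{193}$ ($L{\left(T,m \right)} = \left(m \left(- \frac{1}{193}\right) - m\right) - m = \left(- \frac{m}{193} - m\right) - m = - \frac{194 m}{193} - m = - \frac{387 m}{193}$)
$L{\left(412,Y{\left(17 \right)} \right)} - 459926 = - \frac{387 \cdot 17 \left(2 + 17\right)}{193} - 459926 = - \frac{387 \cdot 17 \cdot 19}{193} - 459926 = \left(- \frac{387}{193}\right) 323 - 459926 = - \frac{125001}{193} - 459926 = - \frac{88890719}{193}$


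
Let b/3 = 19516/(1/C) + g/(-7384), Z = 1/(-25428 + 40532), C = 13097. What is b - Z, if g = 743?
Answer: 10689996659161477/13940992 ≈ 7.6680e+8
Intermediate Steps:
Z = 1/15104 ≈ 6.6208e-5
b = 5662074501675/7384 (b = 3*(19516/(1/13097) + 743/(-7384)) = 3*(19516/(1/13097) + 743*(-1/7384)) = 3*(19516*13097 - 743/7384) = 3*(255601052 - 743/7384) = 3*(1887358167225/7384) = 5662074501675/7384 ≈ 7.6680e+8)
b - Z = 5662074501675/7384 - 1*1/15104 = 5662074501675/7384 - 1/15104 = 10689996659161477/13940992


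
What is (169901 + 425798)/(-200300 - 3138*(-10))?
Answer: -595699/168920 ≈ -3.5265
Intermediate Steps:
(169901 + 425798)/(-200300 - 3138*(-10)) = 595699/(-200300 + 31380) = 595699/(-168920) = 595699*(-1/168920) = -595699/168920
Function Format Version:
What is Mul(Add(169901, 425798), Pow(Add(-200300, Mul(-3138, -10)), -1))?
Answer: Rational(-595699, 168920) ≈ -3.5265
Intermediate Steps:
Mul(Add(169901, 425798), Pow(Add(-200300, Mul(-3138, -10)), -1)) = Mul(595699, Pow(Add(-200300, 31380), -1)) = Mul(595699, Pow(-168920, -1)) = Mul(595699, Rational(-1, 168920)) = Rational(-595699, 168920)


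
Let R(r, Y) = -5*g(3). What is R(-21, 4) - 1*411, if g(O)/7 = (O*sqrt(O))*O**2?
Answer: -411 - 945*sqrt(3) ≈ -2047.8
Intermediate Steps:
g(O) = 7*O**(7/2) (g(O) = 7*((O*sqrt(O))*O**2) = 7*(O**(3/2)*O**2) = 7*O**(7/2))
R(r, Y) = -945*sqrt(3) (R(r, Y) = -35*3**(7/2) = -35*27*sqrt(3) = -945*sqrt(3))
R(-21, 4) - 1*411 = -945*sqrt(3) - 1*411 = -945*sqrt(3) - 411 = -411 - 945*sqrt(3)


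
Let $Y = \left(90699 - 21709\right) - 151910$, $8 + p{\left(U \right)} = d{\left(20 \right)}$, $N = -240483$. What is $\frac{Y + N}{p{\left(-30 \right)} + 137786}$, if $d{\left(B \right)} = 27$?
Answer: $- \frac{107801}{45935} \approx -2.3468$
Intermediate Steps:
$p{\left(U \right)} = 19$ ($p{\left(U \right)} = -8 + 27 = 19$)
$Y = -82920$ ($Y = 68990 - 151910 = -82920$)
$\frac{Y + N}{p{\left(-30 \right)} + 137786} = \frac{-82920 - 240483}{19 + 137786} = - \frac{323403}{137805} = \left(-323403\right) \frac{1}{137805} = - \frac{107801}{45935}$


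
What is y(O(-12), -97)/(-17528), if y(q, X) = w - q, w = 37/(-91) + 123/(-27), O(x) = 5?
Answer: 8159/14355432 ≈ 0.00056836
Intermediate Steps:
w = -4064/819 (w = 37*(-1/91) + 123*(-1/27) = -37/91 - 41/9 = -4064/819 ≈ -4.9622)
y(q, X) = -4064/819 - q
y(O(-12), -97)/(-17528) = (-4064/819 - 1*5)/(-17528) = (-4064/819 - 5)*(-1/17528) = -8159/819*(-1/17528) = 8159/14355432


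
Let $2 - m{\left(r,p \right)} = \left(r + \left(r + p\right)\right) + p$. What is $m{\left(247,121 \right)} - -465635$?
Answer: $464901$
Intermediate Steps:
$m{\left(r,p \right)} = 2 - 2 p - 2 r$ ($m{\left(r,p \right)} = 2 - \left(\left(r + \left(r + p\right)\right) + p\right) = 2 - \left(\left(r + \left(p + r\right)\right) + p\right) = 2 - \left(\left(p + 2 r\right) + p\right) = 2 - \left(2 p + 2 r\right) = 2 - 2 p - 2 r$)
$m{\left(247,121 \right)} - -465635 = \left(2 - 242 - 494\right) - -465635 = \left(2 - 242 - 494\right) + 465635 = -734 + 465635 = 464901$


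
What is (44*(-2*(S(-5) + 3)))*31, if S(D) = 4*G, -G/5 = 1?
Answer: 46376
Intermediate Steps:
G = -5 (G = -5*1 = -5)
S(D) = -20 (S(D) = 4*(-5) = -20)
(44*(-2*(S(-5) + 3)))*31 = (44*(-2*(-20 + 3)))*31 = (44*(-2*(-17)))*31 = (44*34)*31 = 1496*31 = 46376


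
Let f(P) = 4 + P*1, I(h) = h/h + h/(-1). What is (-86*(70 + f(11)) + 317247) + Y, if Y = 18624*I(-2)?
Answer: 365809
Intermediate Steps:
I(h) = 1 - h (I(h) = 1 + h*(-1) = 1 - h)
f(P) = 4 + P
Y = 55872 (Y = 18624*(1 - 1*(-2)) = 18624*(1 + 2) = 18624*3 = 55872)
(-86*(70 + f(11)) + 317247) + Y = (-86*(70 + (4 + 11)) + 317247) + 55872 = (-86*(70 + 15) + 317247) + 55872 = (-86*85 + 317247) + 55872 = (-7310 + 317247) + 55872 = 309937 + 55872 = 365809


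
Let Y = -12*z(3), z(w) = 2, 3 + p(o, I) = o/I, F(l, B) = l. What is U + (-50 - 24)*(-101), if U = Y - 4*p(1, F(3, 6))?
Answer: 22382/3 ≈ 7460.7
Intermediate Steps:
p(o, I) = -3 + o/I
Y = -24 (Y = -12*2 = -24)
U = -40/3 (U = -24 - 4*(-3 + 1/3) = -24 - 4*(-3 + 1*(⅓)) = -24 - 4*(-3 + ⅓) = -24 - 4*(-8/3) = -24 + 32/3 = -40/3 ≈ -13.333)
U + (-50 - 24)*(-101) = -40/3 + (-50 - 24)*(-101) = -40/3 - 74*(-101) = -40/3 + 7474 = 22382/3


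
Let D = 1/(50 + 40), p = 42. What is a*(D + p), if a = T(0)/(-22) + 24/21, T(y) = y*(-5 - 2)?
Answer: 15124/315 ≈ 48.013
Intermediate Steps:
D = 1/90 ≈ 0.011111
T(y) = -7*y (T(y) = y*(-7) = -7*y)
a = 8/7 (a = -7*0/(-22) + 24/21 = 0*(-1/22) + 24*(1/21) = 0 + 8/7 = 8/7 ≈ 1.1429)
a*(D + p) = 8*(1/90 + 42)/7 = (8/7)*(3781/90) = 15124/315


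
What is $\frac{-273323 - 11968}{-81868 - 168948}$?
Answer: $\frac{285291}{250816} \approx 1.1375$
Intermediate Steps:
$\frac{-273323 - 11968}{-81868 - 168948} = - \frac{285291}{-250816} = \left(-285291\right) \left(- \frac{1}{250816}\right) = \frac{285291}{250816}$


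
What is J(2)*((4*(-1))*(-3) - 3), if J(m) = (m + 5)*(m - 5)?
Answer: -189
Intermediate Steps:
J(m) = (-5 + m)*(5 + m) (J(m) = (5 + m)*(-5 + m) = (-5 + m)*(5 + m))
J(2)*((4*(-1))*(-3) - 3) = (-25 + 2²)*((4*(-1))*(-3) - 3) = (-25 + 4)*(-4*(-3) - 3) = -21*(12 - 3) = -21*9 = -189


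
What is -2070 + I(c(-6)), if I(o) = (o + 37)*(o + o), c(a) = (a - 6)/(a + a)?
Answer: -1994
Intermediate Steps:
c(a) = (-6 + a)/(2*a) (c(a) = (-6 + a)/((2*a)) = (-6 + a)*(1/(2*a)) = (-6 + a)/(2*a))
I(o) = 2*o*(37 + o) (I(o) = (37 + o)*(2*o) = 2*o*(37 + o))
-2070 + I(c(-6)) = -2070 + 2*((1/2)*(-6 - 6)/(-6))*(37 + (1/2)*(-6 - 6)/(-6)) = -2070 + 2*((1/2)*(-1/6)*(-12))*(37 + (1/2)*(-1/6)*(-12)) = -2070 + 2*1*(37 + 1) = -2070 + 2*1*38 = -2070 + 76 = -1994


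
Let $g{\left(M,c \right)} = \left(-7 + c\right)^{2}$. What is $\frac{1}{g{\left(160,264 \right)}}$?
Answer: $\frac{1}{66049} \approx 1.514 \cdot 10^{-5}$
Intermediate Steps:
$\frac{1}{g{\left(160,264 \right)}} = \frac{1}{\left(-7 + 264\right)^{2}} = \frac{1}{257^{2}} = \frac{1}{66049}$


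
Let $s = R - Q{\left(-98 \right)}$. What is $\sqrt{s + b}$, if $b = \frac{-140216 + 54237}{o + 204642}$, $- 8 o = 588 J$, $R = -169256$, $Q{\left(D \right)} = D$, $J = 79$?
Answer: $\frac{4 i \sqrt{1671943171929306}}{397671} \approx 411.29 i$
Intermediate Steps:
$o = - \frac{11613}{2}$ ($o = - \frac{588 \cdot 79}{8} = \left(- \frac{1}{8}\right) 46452 = - \frac{11613}{2} \approx -5806.5$)
$b = - \frac{171958}{397671}$ ($b = \frac{-140216 + 54237}{- \frac{11613}{2} + 204642} = - \frac{85979}{\frac{397671}{2}} = \left(-85979\right) \frac{2}{397671} = - \frac{171958}{397671} \approx -0.43241$)
$s = -169158$ ($s = -169256 - -98 = -169256 + 98 = -169158$)
$\sqrt{s + b} = \sqrt{-169158 - \frac{171958}{397671}} = \sqrt{- \frac{67269402976}{397671}} = \frac{4 i \sqrt{1671943171929306}}{397671}$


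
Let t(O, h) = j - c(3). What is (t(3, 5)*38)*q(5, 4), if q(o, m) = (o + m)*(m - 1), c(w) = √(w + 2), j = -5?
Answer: -5130 - 1026*√5 ≈ -7424.2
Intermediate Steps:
c(w) = √(2 + w)
t(O, h) = -5 - √5 (t(O, h) = -5 - √(2 + 3) = -5 - √5)
q(o, m) = (-1 + m)*(m + o) (q(o, m) = (m + o)*(-1 + m) = (-1 + m)*(m + o))
(t(3, 5)*38)*q(5, 4) = ((-5 - √5)*38)*(4² - 1*4 - 1*5 + 4*5) = (-190 - 38*√5)*(16 - 4 - 5 + 20) = (-190 - 38*√5)*27 = -5130 - 1026*√5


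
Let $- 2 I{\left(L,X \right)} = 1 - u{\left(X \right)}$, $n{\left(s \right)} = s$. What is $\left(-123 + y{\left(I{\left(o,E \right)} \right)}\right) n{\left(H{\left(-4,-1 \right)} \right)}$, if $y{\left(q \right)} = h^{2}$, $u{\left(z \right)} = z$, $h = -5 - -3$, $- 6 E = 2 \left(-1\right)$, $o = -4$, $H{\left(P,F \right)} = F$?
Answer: $119$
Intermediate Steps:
$E = \frac{1}{3}$ ($E = - \frac{2 \left(-1\right)}{6} = \left(- \frac{1}{6}\right) \left(-2\right) = \frac{1}{3} \approx 0.33333$)
$h = -2$ ($h = -5 + 3 = -2$)
$I{\left(L,X \right)} = - \frac{1}{2} + \frac{X}{2}$ ($I{\left(L,X \right)} = - \frac{1 - X}{2} = - \frac{1}{2} + \frac{X}{2}$)
$y{\left(q \right)} = 4$ ($y{\left(q \right)} = \left(-2\right)^{2} = 4$)
$\left(-123 + y{\left(I{\left(o,E \right)} \right)}\right) n{\left(H{\left(-4,-1 \right)} \right)} = \left(-123 + 4\right) \left(-1\right) = \left(-119\right) \left(-1\right) = 119$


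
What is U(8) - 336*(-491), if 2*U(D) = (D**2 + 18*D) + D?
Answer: 165084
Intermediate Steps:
U(D) = D**2/2 + 19*D/2 (U(D) = ((D**2 + 18*D) + D)/2 = (D**2 + 19*D)/2 = D**2/2 + 19*D/2)
U(8) - 336*(-491) = (1/2)*8*(19 + 8) - 336*(-491) = (1/2)*8*27 + 164976 = 108 + 164976 = 165084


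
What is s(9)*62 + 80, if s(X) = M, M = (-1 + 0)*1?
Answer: 18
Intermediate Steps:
M = -1 (M = -1*1 = -1)
s(X) = -1
s(9)*62 + 80 = -1*62 + 80 = -62 + 80 = 18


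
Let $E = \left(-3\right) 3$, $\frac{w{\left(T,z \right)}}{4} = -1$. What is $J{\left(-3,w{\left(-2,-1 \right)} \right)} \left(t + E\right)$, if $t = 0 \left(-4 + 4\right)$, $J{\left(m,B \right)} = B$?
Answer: $36$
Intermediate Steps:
$w{\left(T,z \right)} = -4$ ($w{\left(T,z \right)} = 4 \left(-1\right) = -4$)
$t = 0$ ($t = 0 \cdot 0 = 0$)
$E = -9$
$J{\left(-3,w{\left(-2,-1 \right)} \right)} \left(t + E\right) = - 4 \left(0 - 9\right) = \left(-4\right) \left(-9\right) = 36$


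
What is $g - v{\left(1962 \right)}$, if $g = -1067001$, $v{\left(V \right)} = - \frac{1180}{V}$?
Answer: $- \frac{1046727391}{981} \approx -1.067 \cdot 10^{6}$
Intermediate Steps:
$g - v{\left(1962 \right)} = -1067001 - - \frac{1180}{1962} = -1067001 - \left(-1180\right) \frac{1}{1962} = -1067001 - - \frac{590}{981} = -1067001 + \frac{590}{981} = - \frac{1046727391}{981}$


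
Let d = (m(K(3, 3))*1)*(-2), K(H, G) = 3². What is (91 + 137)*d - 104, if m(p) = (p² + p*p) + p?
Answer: -78080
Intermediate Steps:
K(H, G) = 9
m(p) = p + 2*p² (m(p) = (p² + p²) + p = 2*p² + p = p + 2*p²)
d = -342 (d = ((9*(1 + 2*9))*1)*(-2) = ((9*(1 + 18))*1)*(-2) = ((9*19)*1)*(-2) = (171*1)*(-2) = 171*(-2) = -342)
(91 + 137)*d - 104 = (91 + 137)*(-342) - 104 = 228*(-342) - 104 = -77976 - 104 = -78080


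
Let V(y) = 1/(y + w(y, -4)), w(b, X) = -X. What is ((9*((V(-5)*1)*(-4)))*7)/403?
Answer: 252/403 ≈ 0.62531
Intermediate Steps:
V(y) = 1/(4 + y) (V(y) = 1/(y - 1*(-4)) = 1/(y + 4) = 1/(4 + y))
((9*((V(-5)*1)*(-4)))*7)/403 = ((9*((1/(4 - 5))*(-4)))*7)/403 = ((9*((1/(-1))*(-4)))*7)*(1/403) = ((9*(-1*1*(-4)))*7)*(1/403) = ((9*(-1*(-4)))*7)*(1/403) = ((9*4)*7)*(1/403) = (36*7)*(1/403) = 252*(1/403) = 252/403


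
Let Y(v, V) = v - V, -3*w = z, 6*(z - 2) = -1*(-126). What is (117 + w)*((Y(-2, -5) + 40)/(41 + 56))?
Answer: 14104/291 ≈ 48.467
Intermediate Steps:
z = 23 (z = 2 + (-1*(-126))/6 = 2 + (⅙)*126 = 2 + 21 = 23)
w = -23/3 (w = -⅓*23 = -23/3 ≈ -7.6667)
(117 + w)*((Y(-2, -5) + 40)/(41 + 56)) = (117 - 23/3)*(((-2 - 1*(-5)) + 40)/(41 + 56)) = 328*(((-2 + 5) + 40)/97)/3 = 328*((3 + 40)*(1/97))/3 = 328*(43*(1/97))/3 = (328/3)*(43/97) = 14104/291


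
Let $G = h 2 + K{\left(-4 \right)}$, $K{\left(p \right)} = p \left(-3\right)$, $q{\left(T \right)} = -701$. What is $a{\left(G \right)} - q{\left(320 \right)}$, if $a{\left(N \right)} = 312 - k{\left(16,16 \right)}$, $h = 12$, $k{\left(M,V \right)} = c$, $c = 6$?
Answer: $1007$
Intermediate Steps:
$K{\left(p \right)} = - 3 p$
$k{\left(M,V \right)} = 6$
$G = 36$ ($G = 12 \cdot 2 - -12 = 24 + 12 = 36$)
$a{\left(N \right)} = 306$ ($a{\left(N \right)} = 312 - 6 = 306$)
$a{\left(G \right)} - q{\left(320 \right)} = 306 - -701 = 306 + 701 = 1007$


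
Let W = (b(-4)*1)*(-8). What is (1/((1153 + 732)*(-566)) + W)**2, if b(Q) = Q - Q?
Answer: 1/1138296948100 ≈ 8.7851e-13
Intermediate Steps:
b(Q) = 0
W = 0 (W = (0*1)*(-8) = 0*(-8) = 0)
(1/((1153 + 732)*(-566)) + W)**2 = (1/((1153 + 732)*(-566)) + 0)**2 = (-1/566/1885 + 0)**2 = ((1/1885)*(-1/566) + 0)**2 = (-1/1066910 + 0)**2 = (-1/1066910)**2 = 1/1138296948100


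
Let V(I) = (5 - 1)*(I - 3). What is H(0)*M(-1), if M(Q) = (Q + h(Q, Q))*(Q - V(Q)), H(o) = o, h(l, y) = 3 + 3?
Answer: 0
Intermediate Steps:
h(l, y) = 6
V(I) = -12 + 4*I (V(I) = 4*(-3 + I) = -12 + 4*I)
M(Q) = (6 + Q)*(12 - 3*Q) (M(Q) = (Q + 6)*(Q - (-12 + 4*Q)) = (6 + Q)*(Q + (12 - 4*Q)) = (6 + Q)*(12 - 3*Q))
H(0)*M(-1) = 0*(72 - 6*(-1) - 3*(-1)²) = 0*(72 + 6 - 3*1) = 0*(72 + 6 - 3) = 0*75 = 0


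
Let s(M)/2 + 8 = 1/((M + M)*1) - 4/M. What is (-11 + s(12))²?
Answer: 109561/144 ≈ 760.84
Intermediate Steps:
s(M) = -16 - 7/M (s(M) = -16 + 2*(1/((M + M)*1) - 4/M) = -16 + 2*(1/(2*M) - 4/M) = -16 + 2*(-7/(2*M)) = -16 - 7/M)
(-11 + s(12))² = (-11 + (-16 - 7/12))² = (-11 - 199/12)² = (-331/12)² = 109561/144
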